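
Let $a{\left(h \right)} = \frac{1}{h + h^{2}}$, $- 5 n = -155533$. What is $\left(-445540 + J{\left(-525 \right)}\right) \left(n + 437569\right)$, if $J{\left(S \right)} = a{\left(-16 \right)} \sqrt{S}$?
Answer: $-208813726824 + \frac{390563 i \sqrt{21}}{40} \approx -2.0881 \cdot 10^{11} + 44745.0 i$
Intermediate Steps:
$n = \frac{155533}{5}$ ($n = \left(- \frac{1}{5}\right) \left(-155533\right) = \frac{155533}{5} \approx 31107.0$)
$J{\left(S \right)} = \frac{\sqrt{S}}{240}$ ($J{\left(S \right)} = \frac{1}{\left(-16\right) \left(1 - 16\right)} \sqrt{S} = - \frac{1}{16 \left(-15\right)} \sqrt{S} = \left(- \frac{1}{16}\right) \left(- \frac{1}{15}\right) \sqrt{S} = \frac{\sqrt{S}}{240}$)
$\left(-445540 + J{\left(-525 \right)}\right) \left(n + 437569\right) = \left(-445540 + \frac{\sqrt{-525}}{240}\right) \left(\frac{155533}{5} + 437569\right) = \left(-445540 + \frac{5 i \sqrt{21}}{240}\right) \frac{2343378}{5} = \left(-445540 + \frac{i \sqrt{21}}{48}\right) \frac{2343378}{5} = -208813726824 + \frac{390563 i \sqrt{21}}{40}$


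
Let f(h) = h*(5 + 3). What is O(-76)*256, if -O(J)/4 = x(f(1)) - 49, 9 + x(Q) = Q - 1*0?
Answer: 51200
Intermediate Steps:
f(h) = 8*h (f(h) = h*8 = 8*h)
x(Q) = -9 + Q (x(Q) = -9 + (Q - 1*0) = -9 + (Q + 0) = -9 + Q)
O(J) = 200 (O(J) = -4*((-9 + 8*1) - 49) = -4*((-9 + 8) - 49) = -4*(-1 - 49) = -4*(-50) = 200)
O(-76)*256 = 200*256 = 51200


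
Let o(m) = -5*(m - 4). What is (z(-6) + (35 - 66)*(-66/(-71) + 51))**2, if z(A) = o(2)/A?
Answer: 117817816516/45369 ≈ 2.5969e+6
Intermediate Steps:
o(m) = 20 - 5*m (o(m) = -5*(-4 + m) = 20 - 5*m)
z(A) = 10/A (z(A) = (20 - 5*2)/A = (20 - 10)/A = 10/A)
(z(-6) + (35 - 66)*(-66/(-71) + 51))**2 = (10/(-6) + (35 - 66)*(-66/(-71) + 51))**2 = (10*(-1/6) - 31*(-66*(-1/71) + 51))**2 = (-5/3 - 31*(66/71 + 51))**2 = (-5/3 - 31*3687/71)**2 = (-5/3 - 114297/71)**2 = (-343246/213)**2 = 117817816516/45369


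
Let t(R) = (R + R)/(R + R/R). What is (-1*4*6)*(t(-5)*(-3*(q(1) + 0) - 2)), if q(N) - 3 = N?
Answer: 840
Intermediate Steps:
q(N) = 3 + N
t(R) = 2*R/(1 + R) (t(R) = (2*R)/(R + 1) = (2*R)/(1 + R) = 2*R/(1 + R))
(-1*4*6)*(t(-5)*(-3*(q(1) + 0) - 2)) = (-1*4*6)*((2*(-5)/(1 - 5))*(-3*((3 + 1) + 0) - 2)) = (-4*6)*((2*(-5)/(-4))*(-3*(4 + 0) - 2)) = -24*2*(-5)*(-¼)*(-3*4 - 2) = -60*(-12 - 2) = -60*(-14) = -24*(-35) = 840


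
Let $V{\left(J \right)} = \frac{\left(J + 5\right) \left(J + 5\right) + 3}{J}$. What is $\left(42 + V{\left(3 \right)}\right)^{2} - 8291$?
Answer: $- \frac{37370}{9} \approx -4152.2$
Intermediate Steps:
$V{\left(J \right)} = \frac{3 + \left(5 + J\right)^{2}}{J}$ ($V{\left(J \right)} = \frac{\left(5 + J\right) \left(5 + J\right) + 3}{J} = \frac{\left(5 + J\right)^{2} + 3}{J} = \frac{3 + \left(5 + J\right)^{2}}{J}$)
$\left(42 + V{\left(3 \right)}\right)^{2} - 8291 = \left(42 + \frac{3 + \left(5 + 3\right)^{2}}{3}\right)^{2} - 8291 = \left(42 + \frac{3 + 8^{2}}{3}\right)^{2} - 8291 = \left(42 + \frac{3 + 64}{3}\right)^{2} - 8291 = \left(42 + \frac{1}{3} \cdot 67\right)^{2} - 8291 = \left(42 + \frac{67}{3}\right)^{2} - 8291 = \left(\frac{193}{3}\right)^{2} - 8291 = \frac{37249}{9} - 8291 = - \frac{37370}{9}$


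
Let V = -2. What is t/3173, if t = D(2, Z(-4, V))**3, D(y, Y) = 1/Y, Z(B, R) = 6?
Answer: 1/685368 ≈ 1.4591e-6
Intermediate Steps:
t = 1/216 (t = (1/6)**3 = 1/216 ≈ 0.0046296)
t/3173 = (1/216)/3173 = (1/216)*(1/3173) = 1/685368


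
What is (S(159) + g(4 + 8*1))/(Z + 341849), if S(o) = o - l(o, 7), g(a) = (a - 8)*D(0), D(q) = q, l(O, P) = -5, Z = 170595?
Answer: 41/128111 ≈ 0.00032004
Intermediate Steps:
g(a) = 0 (g(a) = (a - 8)*0 = (-8 + a)*0 = 0)
S(o) = 5 + o (S(o) = o - 1*(-5) = o + 5 = 5 + o)
(S(159) + g(4 + 8*1))/(Z + 341849) = ((5 + 159) + 0)/(170595 + 341849) = (164 + 0)/512444 = 164*(1/512444) = 41/128111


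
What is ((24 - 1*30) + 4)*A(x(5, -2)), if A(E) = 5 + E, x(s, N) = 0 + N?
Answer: -6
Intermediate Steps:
x(s, N) = N
((24 - 1*30) + 4)*A(x(5, -2)) = ((24 - 1*30) + 4)*(5 - 2) = ((24 - 30) + 4)*3 = (-6 + 4)*3 = -2*3 = -6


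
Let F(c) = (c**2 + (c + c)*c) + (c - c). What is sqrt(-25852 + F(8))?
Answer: 2*I*sqrt(6415) ≈ 160.19*I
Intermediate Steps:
F(c) = 3*c**2 (F(c) = (c**2 + (2*c)*c) + 0 = (c**2 + 2*c**2) + 0 = 3*c**2 + 0 = 3*c**2)
sqrt(-25852 + F(8)) = sqrt(-25852 + 3*8**2) = sqrt(-25852 + 3*64) = sqrt(-25852 + 192) = sqrt(-25660) = 2*I*sqrt(6415)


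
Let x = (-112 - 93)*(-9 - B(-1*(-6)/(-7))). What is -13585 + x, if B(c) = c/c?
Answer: -11535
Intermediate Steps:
B(c) = 1
x = 2050 (x = (-112 - 93)*(-9 - 1*1) = -205*(-9 - 1) = -205*(-10) = 2050)
-13585 + x = -13585 + 2050 = -11535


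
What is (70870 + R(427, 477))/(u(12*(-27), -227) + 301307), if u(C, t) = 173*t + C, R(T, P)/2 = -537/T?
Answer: 1891276/6984439 ≈ 0.27078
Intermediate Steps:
R(T, P) = -1074/T (R(T, P) = 2*(-537/T) = -1074/T)
u(C, t) = C + 173*t
(70870 + R(427, 477))/(u(12*(-27), -227) + 301307) = (70870 - 1074/427)/((12*(-27) + 173*(-227)) + 301307) = (70870 - 1074*1/427)/((-324 - 39271) + 301307) = (70870 - 1074/427)/(-39595 + 301307) = (30260416/427)/261712 = (30260416/427)*(1/261712) = 1891276/6984439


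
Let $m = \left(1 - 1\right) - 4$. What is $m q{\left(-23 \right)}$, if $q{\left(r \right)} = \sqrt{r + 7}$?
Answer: $- 16 i \approx - 16.0 i$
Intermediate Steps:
$m = -4$ ($m = \left(1 - 1\right) - 4 = 0 - 4 = -4$)
$q{\left(r \right)} = \sqrt{7 + r}$
$m q{\left(-23 \right)} = - 4 \sqrt{7 - 23} = - 4 \sqrt{-16} = - 4 \cdot 4 i = - 16 i$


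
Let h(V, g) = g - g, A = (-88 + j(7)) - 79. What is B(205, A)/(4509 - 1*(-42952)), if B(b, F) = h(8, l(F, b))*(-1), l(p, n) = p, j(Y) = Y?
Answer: 0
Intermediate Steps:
A = -160 (A = (-88 + 7) - 79 = -81 - 79 = -160)
h(V, g) = 0
B(b, F) = 0 (B(b, F) = 0*(-1) = 0)
B(205, A)/(4509 - 1*(-42952)) = 0/(4509 - 1*(-42952)) = 0/(4509 + 42952) = 0/47461 = 0*(1/47461) = 0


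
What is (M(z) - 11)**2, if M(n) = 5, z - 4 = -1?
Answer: 36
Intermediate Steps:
z = 3 (z = 4 - 1 = 3)
(M(z) - 11)**2 = (5 - 11)**2 = (-6)**2 = 36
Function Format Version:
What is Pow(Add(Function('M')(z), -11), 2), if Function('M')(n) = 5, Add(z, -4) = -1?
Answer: 36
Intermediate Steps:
z = 3 (z = Add(4, -1) = 3)
Pow(Add(Function('M')(z), -11), 2) = Pow(Add(5, -11), 2) = Pow(-6, 2) = 36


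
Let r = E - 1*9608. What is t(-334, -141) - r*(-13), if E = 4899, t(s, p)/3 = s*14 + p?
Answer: -75668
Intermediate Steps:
t(s, p) = 3*p + 42*s (t(s, p) = 3*(s*14 + p) = 3*(14*s + p) = 3*(p + 14*s) = 3*p + 42*s)
r = -4709 (r = 4899 - 1*9608 = 4899 - 9608 = -4709)
t(-334, -141) - r*(-13) = (3*(-141) + 42*(-334)) - (-4709)*(-13) = (-423 - 14028) - 1*61217 = -14451 - 61217 = -75668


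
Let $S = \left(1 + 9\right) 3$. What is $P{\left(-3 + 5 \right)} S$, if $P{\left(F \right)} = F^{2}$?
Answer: $120$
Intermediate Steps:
$S = 30$ ($S = 10 \cdot 3 = 30$)
$P{\left(-3 + 5 \right)} S = \left(-3 + 5\right)^{2} \cdot 30 = 2^{2} \cdot 30 = 4 \cdot 30 = 120$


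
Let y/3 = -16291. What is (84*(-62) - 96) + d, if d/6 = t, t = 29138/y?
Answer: -86465740/16291 ≈ -5307.6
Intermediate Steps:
y = -48873 (y = 3*(-16291) = -48873)
t = -29138/48873 (t = 29138/(-48873) = 29138*(-1/48873) = -29138/48873 ≈ -0.59620)
d = -58276/16291 (d = 6*(-29138/48873) = -58276/16291 ≈ -3.5772)
(84*(-62) - 96) + d = (84*(-62) - 96) - 58276/16291 = (-5208 - 96) - 58276/16291 = -5304 - 58276/16291 = -86465740/16291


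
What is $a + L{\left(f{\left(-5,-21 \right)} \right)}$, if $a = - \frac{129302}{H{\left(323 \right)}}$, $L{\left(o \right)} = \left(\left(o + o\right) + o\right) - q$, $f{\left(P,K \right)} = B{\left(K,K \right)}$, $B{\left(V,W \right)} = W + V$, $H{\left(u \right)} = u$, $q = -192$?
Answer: $- \frac{6352}{19} \approx -334.32$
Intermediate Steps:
$B{\left(V,W \right)} = V + W$
$f{\left(P,K \right)} = 2 K$ ($f{\left(P,K \right)} = K + K = 2 K$)
$L{\left(o \right)} = 192 + 3 o$ ($L{\left(o \right)} = \left(\left(o + o\right) + o\right) - -192 = \left(2 o + o\right) + 192 = 3 o + 192 = 192 + 3 o$)
$a = - \frac{7606}{19}$ ($a = - \frac{129302}{323} = \left(-129302\right) \frac{1}{323} = - \frac{7606}{19} \approx -400.32$)
$a + L{\left(f{\left(-5,-21 \right)} \right)} = - \frac{7606}{19} + \left(192 + 3 \cdot 2 \left(-21\right)\right) = - \frac{7606}{19} + \left(192 + 3 \left(-42\right)\right) = - \frac{7606}{19} + \left(192 - 126\right) = - \frac{7606}{19} + 66 = - \frac{6352}{19}$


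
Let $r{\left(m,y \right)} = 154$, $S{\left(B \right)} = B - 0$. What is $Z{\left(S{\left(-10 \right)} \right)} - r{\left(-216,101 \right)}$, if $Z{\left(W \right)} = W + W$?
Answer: $-174$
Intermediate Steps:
$S{\left(B \right)} = B$ ($S{\left(B \right)} = B + 0 = B$)
$Z{\left(W \right)} = 2 W$
$Z{\left(S{\left(-10 \right)} \right)} - r{\left(-216,101 \right)} = 2 \left(-10\right) - 154 = -20 - 154 = -174$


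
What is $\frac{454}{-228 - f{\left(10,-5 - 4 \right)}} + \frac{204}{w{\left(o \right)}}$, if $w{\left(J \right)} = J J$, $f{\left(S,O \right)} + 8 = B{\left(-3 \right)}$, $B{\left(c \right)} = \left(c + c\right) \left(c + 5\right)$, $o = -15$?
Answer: $- \frac{9953}{7800} \approx -1.276$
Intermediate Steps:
$B{\left(c \right)} = 2 c \left(5 + c\right)$
$f{\left(S,O \right)} = -20$ ($f{\left(S,O \right)} = -8 + 2 \left(-3\right) \left(5 - 3\right) = -8 + 2 \left(-3\right) 2 = -8 - 12 = -20$)
$w{\left(J \right)} = J^{2}$
$\frac{454}{-228 - f{\left(10,-5 - 4 \right)}} + \frac{204}{w{\left(o \right)}} = \frac{454}{-228 - -20} + \frac{204}{\left(-15\right)^{2}} = \frac{454}{-228 + 20} + \frac{204}{225} = \frac{454}{-208} + 204 \cdot \frac{1}{225} = 454 \left(- \frac{1}{208}\right) + \frac{68}{75} = - \frac{227}{104} + \frac{68}{75} = - \frac{9953}{7800}$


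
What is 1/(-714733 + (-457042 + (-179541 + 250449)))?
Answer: -1/1100867 ≈ -9.0838e-7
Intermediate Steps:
1/(-714733 + (-457042 + (-179541 + 250449))) = 1/(-714733 + (-457042 + 70908)) = 1/(-714733 - 386134) = 1/(-1100867) = -1/1100867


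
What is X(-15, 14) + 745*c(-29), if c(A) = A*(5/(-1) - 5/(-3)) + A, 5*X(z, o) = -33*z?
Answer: 151532/3 ≈ 50511.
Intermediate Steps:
X(z, o) = -33*z/5 (X(z, o) = (-33*z)/5 = -33*z/5)
c(A) = -7*A/3 (c(A) = A*(5*(-1) - 5*(-⅓)) + A = A*(-5 + 5/3) + A = A*(-10/3) + A = -10*A/3 + A = -7*A/3)
X(-15, 14) + 745*c(-29) = -33/5*(-15) + 745*(-7/3*(-29)) = 99 + 745*(203/3) = 99 + 151235/3 = 151532/3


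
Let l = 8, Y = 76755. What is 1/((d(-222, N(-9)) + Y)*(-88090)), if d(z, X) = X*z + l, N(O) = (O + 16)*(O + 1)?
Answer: -1/7857187550 ≈ -1.2727e-10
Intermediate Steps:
N(O) = (1 + O)*(16 + O) (N(O) = (16 + O)*(1 + O) = (1 + O)*(16 + O))
d(z, X) = 8 + X*z (d(z, X) = X*z + 8 = 8 + X*z)
1/((d(-222, N(-9)) + Y)*(-88090)) = 1/(((8 + (16 + (-9)² + 17*(-9))*(-222)) + 76755)*(-88090)) = -1/88090/((8 + (16 + 81 - 153)*(-222)) + 76755) = -1/88090/((8 - 56*(-222)) + 76755) = -1/88090/((8 + 12432) + 76755) = -1/88090/(12440 + 76755) = -1/88090/89195 = (1/89195)*(-1/88090) = -1/7857187550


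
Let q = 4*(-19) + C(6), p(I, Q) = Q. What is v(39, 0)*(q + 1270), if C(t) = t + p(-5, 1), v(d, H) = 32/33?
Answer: 38432/33 ≈ 1164.6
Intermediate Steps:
v(d, H) = 32/33 (v(d, H) = 32*(1/33) = 32/33)
C(t) = 1 + t (C(t) = t + 1 = 1 + t)
q = -69 (q = 4*(-19) + (1 + 6) = -76 + 7 = -69)
v(39, 0)*(q + 1270) = 32*(-69 + 1270)/33 = (32/33)*1201 = 38432/33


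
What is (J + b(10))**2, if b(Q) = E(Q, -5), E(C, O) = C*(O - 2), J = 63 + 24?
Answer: 289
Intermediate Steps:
J = 87
E(C, O) = C*(-2 + O)
b(Q) = -7*Q (b(Q) = Q*(-2 - 5) = Q*(-7) = -7*Q)
(J + b(10))**2 = (87 - 7*10)**2 = (87 - 70)**2 = 17**2 = 289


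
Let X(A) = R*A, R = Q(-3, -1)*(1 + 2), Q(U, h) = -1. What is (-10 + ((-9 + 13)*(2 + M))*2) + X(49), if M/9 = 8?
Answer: 435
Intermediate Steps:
M = 72 (M = 9*8 = 72)
R = -3 (R = -(1 + 2) = -1*3 = -3)
X(A) = -3*A
(-10 + ((-9 + 13)*(2 + M))*2) + X(49) = (-10 + ((-9 + 13)*(2 + 72))*2) - 3*49 = (-10 + (4*74)*2) - 147 = (-10 + 296*2) - 147 = (-10 + 592) - 147 = 582 - 147 = 435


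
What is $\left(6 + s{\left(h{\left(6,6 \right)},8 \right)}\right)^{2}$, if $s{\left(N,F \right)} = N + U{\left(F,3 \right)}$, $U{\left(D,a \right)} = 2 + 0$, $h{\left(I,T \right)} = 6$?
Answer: $196$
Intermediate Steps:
$U{\left(D,a \right)} = 2$
$s{\left(N,F \right)} = 2 + N$ ($s{\left(N,F \right)} = N + 2 = 2 + N$)
$\left(6 + s{\left(h{\left(6,6 \right)},8 \right)}\right)^{2} = \left(6 + \left(2 + 6\right)\right)^{2} = \left(6 + 8\right)^{2} = 14^{2} = 196$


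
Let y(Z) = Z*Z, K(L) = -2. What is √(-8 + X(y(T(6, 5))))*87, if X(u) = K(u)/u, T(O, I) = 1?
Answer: 87*I*√10 ≈ 275.12*I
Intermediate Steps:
y(Z) = Z²
X(u) = -2/u
√(-8 + X(y(T(6, 5))))*87 = √(-8 - 2/(1²))*87 = √(-8 - 2/1)*87 = √(-8 - 2*1)*87 = √(-8 - 2)*87 = √(-10)*87 = (I*√10)*87 = 87*I*√10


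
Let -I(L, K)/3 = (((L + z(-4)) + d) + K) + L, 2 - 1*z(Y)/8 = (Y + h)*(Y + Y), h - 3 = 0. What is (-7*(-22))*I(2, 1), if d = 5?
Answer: 17556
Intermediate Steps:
h = 3 (h = 3 + 0 = 3)
z(Y) = 16 - 16*Y*(3 + Y) (z(Y) = 16 - 8*(Y + 3)*(Y + Y) = 16 - 8*(3 + Y)*2*Y = 16 - 16*Y*(3 + Y))
I(L, K) = 129 - 6*L - 3*K (I(L, K) = -3*((((L + (16 - 48*(-4) - 16*(-4)**2)) + 5) + K) + L) = -3*((((L + (16 + 192 - 16*16)) + 5) + K) + L) = -3*((((L + (16 + 192 - 256)) + 5) + K) + L) = -3*((((L - 48) + 5) + K) + L) = -3*((((-48 + L) + 5) + K) + L) = -3*(((-43 + L) + K) + L) = -3*((-43 + K + L) + L) = -3*(-43 + K + 2*L) = 129 - 6*L - 3*K)
(-7*(-22))*I(2, 1) = (-7*(-22))*(129 - 6*2 - 3*1) = 154*(129 - 12 - 3) = 154*114 = 17556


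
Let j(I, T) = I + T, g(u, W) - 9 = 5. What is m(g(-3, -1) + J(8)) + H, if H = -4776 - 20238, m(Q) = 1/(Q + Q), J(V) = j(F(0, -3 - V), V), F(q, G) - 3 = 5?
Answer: -1500839/60 ≈ -25014.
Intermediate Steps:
g(u, W) = 14 (g(u, W) = 9 + 5 = 14)
F(q, G) = 8 (F(q, G) = 3 + 5 = 8)
J(V) = 8 + V
m(Q) = 1/(2*Q)
H = -25014
m(g(-3, -1) + J(8)) + H = 1/(2*(14 + (8 + 8))) - 25014 = 1/(2*(14 + 16)) - 25014 = (½)/30 - 25014 = (½)*(1/30) - 25014 = 1/60 - 25014 = -1500839/60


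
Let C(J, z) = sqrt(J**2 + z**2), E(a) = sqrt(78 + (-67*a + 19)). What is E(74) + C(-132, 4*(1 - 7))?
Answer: 60*sqrt(5) + I*sqrt(4861) ≈ 134.16 + 69.721*I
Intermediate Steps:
E(a) = sqrt(97 - 67*a) (E(a) = sqrt(78 + (19 - 67*a)) = sqrt(97 - 67*a))
E(74) + C(-132, 4*(1 - 7)) = sqrt(97 - 67*74) + sqrt((-132)**2 + (4*(1 - 7))**2) = sqrt(97 - 4958) + sqrt(17424 + (4*(-6))**2) = sqrt(-4861) + sqrt(17424 + (-24)**2) = I*sqrt(4861) + sqrt(17424 + 576) = I*sqrt(4861) + sqrt(18000) = I*sqrt(4861) + 60*sqrt(5) = 60*sqrt(5) + I*sqrt(4861)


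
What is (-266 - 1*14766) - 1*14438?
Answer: -29470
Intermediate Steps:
(-266 - 1*14766) - 1*14438 = (-266 - 14766) - 14438 = -15032 - 14438 = -29470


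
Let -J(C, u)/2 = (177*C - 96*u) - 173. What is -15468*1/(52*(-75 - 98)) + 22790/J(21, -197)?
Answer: 61209997/50503544 ≈ 1.2120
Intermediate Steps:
J(C, u) = 346 - 354*C + 192*u (J(C, u) = -2*((177*C - 96*u) - 173) = -2*((-96*u + 177*C) - 173) = -2*(-173 - 96*u + 177*C) = 346 - 354*C + 192*u)
-15468*1/(52*(-75 - 98)) + 22790/J(21, -197) = -15468*1/(52*(-75 - 98)) + 22790/(346 - 354*21 + 192*(-197)) = -15468/(52*(-173)) + 22790/(346 - 7434 - 37824) = -15468/(-8996) + 22790/(-44912) = -15468*(-1/8996) + 22790*(-1/44912) = 3867/2249 - 11395/22456 = 61209997/50503544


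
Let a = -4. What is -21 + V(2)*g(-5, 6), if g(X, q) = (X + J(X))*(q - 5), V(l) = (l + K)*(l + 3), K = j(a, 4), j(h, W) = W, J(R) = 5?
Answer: -21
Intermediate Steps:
K = 4
V(l) = (3 + l)*(4 + l) (V(l) = (l + 4)*(l + 3) = (4 + l)*(3 + l) = (3 + l)*(4 + l))
g(X, q) = (-5 + q)*(5 + X) (g(X, q) = (X + 5)*(q - 5) = (5 + X)*(-5 + q) = (-5 + q)*(5 + X))
-21 + V(2)*g(-5, 6) = -21 + (12 + 2² + 7*2)*(-25 - 5*(-5) + 5*6 - 5*6) = -21 + (12 + 4 + 14)*(-25 + 25 + 30 - 30) = -21 + 30*0 = -21 + 0 = -21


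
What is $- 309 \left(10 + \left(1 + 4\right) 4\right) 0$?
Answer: $0$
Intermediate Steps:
$- 309 \left(10 + \left(1 + 4\right) 4\right) 0 = - 309 \left(10 + 5 \cdot 4\right) 0 = - 309 \left(10 + 20\right) 0 = - 309 \cdot 30 \cdot 0 = \left(-309\right) 0 = 0$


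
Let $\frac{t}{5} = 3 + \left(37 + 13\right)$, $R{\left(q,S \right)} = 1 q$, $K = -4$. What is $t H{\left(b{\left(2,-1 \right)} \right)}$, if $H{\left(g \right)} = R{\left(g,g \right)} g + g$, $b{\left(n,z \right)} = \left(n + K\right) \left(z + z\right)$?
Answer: $5300$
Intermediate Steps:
$R{\left(q,S \right)} = q$
$b{\left(n,z \right)} = 2 z \left(-4 + n\right)$ ($b{\left(n,z \right)} = \left(n - 4\right) \left(z + z\right) = \left(-4 + n\right) 2 z = 2 z \left(-4 + n\right)$)
$H{\left(g \right)} = g + g^{2}$ ($H{\left(g \right)} = g g + g = g^{2} + g = g + g^{2}$)
$t = 265$ ($t = 5 \left(3 + \left(37 + 13\right)\right) = 5 \left(3 + 50\right) = 5 \cdot 53 = 265$)
$t H{\left(b{\left(2,-1 \right)} \right)} = 265 \cdot 2 \left(-1\right) \left(-4 + 2\right) \left(1 + 2 \left(-1\right) \left(-4 + 2\right)\right) = 265 \cdot 2 \left(-1\right) \left(-2\right) \left(1 + 2 \left(-1\right) \left(-2\right)\right) = 265 \cdot 4 \left(1 + 4\right) = 265 \cdot 4 \cdot 5 = 265 \cdot 20 = 5300$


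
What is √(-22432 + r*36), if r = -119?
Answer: 2*I*√6679 ≈ 163.45*I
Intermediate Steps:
√(-22432 + r*36) = √(-22432 - 119*36) = √(-22432 - 4284) = √(-26716) = 2*I*√6679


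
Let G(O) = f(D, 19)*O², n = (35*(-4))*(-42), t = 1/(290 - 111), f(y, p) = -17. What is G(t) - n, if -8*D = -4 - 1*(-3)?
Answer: -188401097/32041 ≈ -5880.0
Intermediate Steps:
D = ⅛ (D = -(-4 - 1*(-3))/8 = -(-4 + 3)/8 = -⅛*(-1) = ⅛ ≈ 0.12500)
t = 1/179 ≈ 0.0055866
n = 5880 (n = -140*(-42) = 5880)
G(O) = -17*O²
G(t) - n = -17*(1/179)² - 1*5880 = -17*1/32041 - 5880 = -17/32041 - 5880 = -188401097/32041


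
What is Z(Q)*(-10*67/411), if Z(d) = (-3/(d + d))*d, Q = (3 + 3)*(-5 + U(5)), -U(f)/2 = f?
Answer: 335/137 ≈ 2.4453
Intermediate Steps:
U(f) = -2*f
Q = -90 (Q = (3 + 3)*(-5 - 2*5) = 6*(-5 - 10) = 6*(-15) = -90)
Z(d) = -3/2 (Z(d) = (-3*1/(2*d))*d = (-3/(2*d))*d = -3/2)
Z(Q)*(-10*67/411) = -3*(-10*67)/(2*411) = -(-1005)/411 = -3/2*(-670/411) = 335/137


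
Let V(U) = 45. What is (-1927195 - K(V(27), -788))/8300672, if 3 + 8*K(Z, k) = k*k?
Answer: -16038501/66405376 ≈ -0.24152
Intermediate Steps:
K(Z, k) = -3/8 + k²/8 (K(Z, k) = -3/8 + (k*k)/8 = -3/8 + k²/8)
(-1927195 - K(V(27), -788))/8300672 = (-1927195 - (-3/8 + (⅛)*(-788)²))/8300672 = (-1927195 - (-3/8 + (⅛)*620944))*(1/8300672) = (-1927195 - (-3/8 + 77618))*(1/8300672) = (-1927195 - 1*620941/8)*(1/8300672) = (-1927195 - 620941/8)*(1/8300672) = -16038501/8*1/8300672 = -16038501/66405376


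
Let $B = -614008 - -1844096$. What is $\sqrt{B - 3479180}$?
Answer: $2 i \sqrt{562273} \approx 1499.7 i$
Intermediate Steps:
$B = 1230088$ ($B = -614008 + 1844096 = 1230088$)
$\sqrt{B - 3479180} = \sqrt{1230088 - 3479180} = \sqrt{-2249092} = 2 i \sqrt{562273}$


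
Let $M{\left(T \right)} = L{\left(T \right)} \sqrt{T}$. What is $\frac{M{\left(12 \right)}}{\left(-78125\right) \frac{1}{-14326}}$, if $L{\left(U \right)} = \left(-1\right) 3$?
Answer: $- \frac{85956 \sqrt{3}}{78125} \approx -1.9057$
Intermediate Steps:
$L{\left(U \right)} = -3$
$M{\left(T \right)} = - 3 \sqrt{T}$
$\frac{M{\left(12 \right)}}{\left(-78125\right) \frac{1}{-14326}} = \frac{\left(-3\right) \sqrt{12}}{\left(-78125\right) \frac{1}{-14326}} = \frac{\left(-3\right) 2 \sqrt{3}}{\left(-78125\right) \left(- \frac{1}{14326}\right)} = \frac{\left(-6\right) \sqrt{3}}{\frac{78125}{14326}} = - 6 \sqrt{3} \cdot \frac{14326}{78125} = - \frac{85956 \sqrt{3}}{78125}$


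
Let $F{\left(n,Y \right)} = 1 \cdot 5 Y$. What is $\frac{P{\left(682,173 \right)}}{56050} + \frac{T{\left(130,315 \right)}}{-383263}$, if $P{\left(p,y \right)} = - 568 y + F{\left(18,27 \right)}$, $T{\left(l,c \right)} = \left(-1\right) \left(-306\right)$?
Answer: $- \frac{37626366227}{21481891150} \approx -1.7515$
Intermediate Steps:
$F{\left(n,Y \right)} = 5 Y$
$T{\left(l,c \right)} = 306$
$P{\left(p,y \right)} = 135 - 568 y$ ($P{\left(p,y \right)} = - 568 y + 5 \cdot 27 = - 568 y + 135 = 135 - 568 y$)
$\frac{P{\left(682,173 \right)}}{56050} + \frac{T{\left(130,315 \right)}}{-383263} = \frac{135 - 98264}{56050} + \frac{306}{-383263} = \left(135 - 98264\right) \frac{1}{56050} + 306 \left(- \frac{1}{383263}\right) = \left(-98129\right) \frac{1}{56050} - \frac{306}{383263} = - \frac{98129}{56050} - \frac{306}{383263} = - \frac{37626366227}{21481891150}$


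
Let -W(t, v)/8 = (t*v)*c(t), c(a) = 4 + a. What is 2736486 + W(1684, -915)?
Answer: 20810509926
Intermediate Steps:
W(t, v) = -8*t*v*(4 + t)
2736486 + W(1684, -915) = 2736486 - 8*1684*(-915)*(4 + 1684) = 2736486 - 8*1684*(-915)*1688 = 2736486 + 20807773440 = 20810509926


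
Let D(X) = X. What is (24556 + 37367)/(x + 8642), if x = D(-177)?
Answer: 61923/8465 ≈ 7.3152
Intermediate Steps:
x = -177
(24556 + 37367)/(x + 8642) = (24556 + 37367)/(-177 + 8642) = 61923/8465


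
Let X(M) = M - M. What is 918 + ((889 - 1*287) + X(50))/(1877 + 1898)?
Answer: 3466052/3775 ≈ 918.16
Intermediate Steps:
X(M) = 0
918 + ((889 - 1*287) + X(50))/(1877 + 1898) = 918 + ((889 - 1*287) + 0)/(1877 + 1898) = 918 + ((889 - 287) + 0)/3775 = 918 + (602 + 0)*(1/3775) = 918 + 602*(1/3775) = 918 + 602/3775 = 3466052/3775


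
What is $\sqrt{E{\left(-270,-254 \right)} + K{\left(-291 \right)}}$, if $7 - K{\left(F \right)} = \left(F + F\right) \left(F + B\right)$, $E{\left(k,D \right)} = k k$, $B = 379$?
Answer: $\sqrt{124123} \approx 352.31$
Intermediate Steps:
$E{\left(k,D \right)} = k^{2}$
$K{\left(F \right)} = 7 - 2 F \left(379 + F\right)$ ($K{\left(F \right)} = 7 - \left(F + F\right) \left(F + 379\right) = 7 - 2 F \left(379 + F\right)$)
$\sqrt{E{\left(-270,-254 \right)} + K{\left(-291 \right)}} = \sqrt{\left(-270\right)^{2} - \left(-220585 + 169362\right)} = \sqrt{72900 + \left(7 + 220578 - 169362\right)} = \sqrt{72900 + 51223} = \sqrt{124123}$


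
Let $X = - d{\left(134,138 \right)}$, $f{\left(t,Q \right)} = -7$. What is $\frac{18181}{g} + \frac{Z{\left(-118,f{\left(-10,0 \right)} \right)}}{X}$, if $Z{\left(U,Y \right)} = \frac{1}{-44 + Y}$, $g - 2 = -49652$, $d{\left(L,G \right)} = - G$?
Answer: $- \frac{10667294}{29119725} \approx -0.36633$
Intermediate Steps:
$g = -49650$ ($g = 2 - 49652 = -49650$)
$X = 138$ ($X = - \left(-1\right) 138 = \left(-1\right) \left(-138\right) = 138$)
$\frac{18181}{g} + \frac{Z{\left(-118,f{\left(-10,0 \right)} \right)}}{X} = \frac{18181}{-49650} + \frac{1}{\left(-44 - 7\right) 138} = 18181 \left(- \frac{1}{49650}\right) + \frac{1}{-51} \cdot \frac{1}{138} = - \frac{18181}{49650} - \frac{1}{7038} = - \frac{10667294}{29119725}$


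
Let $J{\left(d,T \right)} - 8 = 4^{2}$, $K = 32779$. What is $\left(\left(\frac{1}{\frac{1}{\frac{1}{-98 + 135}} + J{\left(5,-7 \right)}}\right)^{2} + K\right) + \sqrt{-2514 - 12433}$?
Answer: $\frac{121970660}{3721} + i \sqrt{14947} \approx 32779.0 + 122.26 i$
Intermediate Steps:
$J{\left(d,T \right)} = 24$ ($J{\left(d,T \right)} = 8 + 4^{2} = 8 + 16 = 24$)
$\left(\left(\frac{1}{\frac{1}{\frac{1}{-98 + 135}} + J{\left(5,-7 \right)}}\right)^{2} + K\right) + \sqrt{-2514 - 12433} = \left(\left(\frac{1}{\frac{1}{\frac{1}{-98 + 135}} + 24}\right)^{2} + 32779\right) + \sqrt{-2514 - 12433} = \left(\left(\frac{1}{\frac{1}{\frac{1}{37}} + 24}\right)^{2} + 32779\right) + \sqrt{-14947} = \left(\left(\frac{1}{\frac{1}{\frac{1}{37}} + 24}\right)^{2} + 32779\right) + i \sqrt{14947} = \left(\left(\frac{1}{37 + 24}\right)^{2} + 32779\right) + i \sqrt{14947} = \left(\left(\frac{1}{61}\right)^{2} + 32779\right) + i \sqrt{14947} = \left(\frac{1}{3721} + 32779\right) + i \sqrt{14947} = \frac{121970660}{3721} + i \sqrt{14947}$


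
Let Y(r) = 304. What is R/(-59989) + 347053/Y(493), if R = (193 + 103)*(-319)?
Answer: 20848067313/18236656 ≈ 1143.2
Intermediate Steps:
R = -94424 (R = 296*(-319) = -94424)
R/(-59989) + 347053/Y(493) = -94424/(-59989) + 347053/304 = -94424*(-1/59989) + 347053*(1/304) = 94424/59989 + 347053/304 = 20848067313/18236656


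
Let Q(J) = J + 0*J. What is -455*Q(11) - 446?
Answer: -5451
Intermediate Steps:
Q(J) = J (Q(J) = J + 0 = J)
-455*Q(11) - 446 = -455*11 - 446 = -5005 - 446 = -5451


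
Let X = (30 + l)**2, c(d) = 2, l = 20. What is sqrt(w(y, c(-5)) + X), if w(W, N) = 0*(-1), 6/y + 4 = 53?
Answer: 50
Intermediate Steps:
y = 6/49 (y = 6/(-4 + 53) = 6/49 ≈ 0.12245)
w(W, N) = 0
X = 2500 (X = (30 + 20)**2 = 50**2 = 2500)
sqrt(w(y, c(-5)) + X) = sqrt(0 + 2500) = sqrt(2500) = 50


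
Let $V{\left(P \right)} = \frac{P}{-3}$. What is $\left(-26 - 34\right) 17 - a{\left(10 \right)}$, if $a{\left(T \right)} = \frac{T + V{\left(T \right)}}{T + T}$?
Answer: $- \frac{3061}{3} \approx -1020.3$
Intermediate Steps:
$V{\left(P \right)} = - \frac{P}{3}$ ($V{\left(P \right)} = P \left(- \frac{1}{3}\right) = - \frac{P}{3}$)
$a{\left(T \right)} = \frac{1}{3}$ ($a{\left(T \right)} = \frac{T - \frac{T}{3}}{T + T} = \frac{\frac{2}{3} T}{2 T} = \frac{2 T}{3} \frac{1}{2 T} = \frac{1}{3}$)
$\left(-26 - 34\right) 17 - a{\left(10 \right)} = \left(-26 - 34\right) 17 - \frac{1}{3} = \left(-60\right) 17 - \frac{1}{3} = -1020 - \frac{1}{3} = - \frac{3061}{3}$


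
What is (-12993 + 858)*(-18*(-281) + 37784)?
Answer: -519887670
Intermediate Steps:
(-12993 + 858)*(-18*(-281) + 37784) = -12135*(5058 + 37784) = -12135*42842 = -519887670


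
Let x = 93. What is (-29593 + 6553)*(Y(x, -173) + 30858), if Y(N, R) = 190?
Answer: -715345920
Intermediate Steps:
(-29593 + 6553)*(Y(x, -173) + 30858) = (-29593 + 6553)*(190 + 30858) = -23040*31048 = -715345920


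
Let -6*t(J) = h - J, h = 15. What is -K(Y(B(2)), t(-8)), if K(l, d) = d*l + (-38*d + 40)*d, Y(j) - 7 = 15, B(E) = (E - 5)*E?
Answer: 14329/18 ≈ 796.06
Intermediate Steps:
B(E) = E*(-5 + E) (B(E) = (-5 + E)*E = E*(-5 + E))
Y(j) = 22 (Y(j) = 7 + 15 = 22)
t(J) = -5/2 + J/6 (t(J) = -(15 - J)/6 = -5/2 + J/6)
K(l, d) = d*l + d*(40 - 38*d) (K(l, d) = d*l + (40 - 38*d)*d = d*l + d*(40 - 38*d))
-K(Y(B(2)), t(-8)) = -(-5/2 + (1/6)*(-8))*(40 + 22 - 38*(-5/2 + (1/6)*(-8))) = -(-5/2 - 4/3)*(40 + 22 - 38*(-5/2 - 4/3)) = -(-23)*(40 + 22 - 38*(-23/6))/6 = -(-23)*(40 + 22 + 437/3)/6 = -(-23)*623/(6*3) = -1*(-14329/18) = 14329/18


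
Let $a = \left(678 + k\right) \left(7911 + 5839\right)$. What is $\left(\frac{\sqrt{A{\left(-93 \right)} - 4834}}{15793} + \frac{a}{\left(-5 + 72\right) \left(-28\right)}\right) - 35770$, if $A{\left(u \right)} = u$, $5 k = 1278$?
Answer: $- \frac{19985380}{469} + \frac{i \sqrt{4927}}{15793} \approx -42613.0 + 0.0044445 i$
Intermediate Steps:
$k = \frac{1278}{5}$ ($k = \frac{1}{5} \cdot 1278 = \frac{1278}{5} \approx 255.6$)
$a = 12837000$ ($a = \left(678 + \frac{1278}{5}\right) \left(7911 + 5839\right) = \frac{4668}{5} \cdot 13750 = 12837000$)
$\left(\frac{\sqrt{A{\left(-93 \right)} - 4834}}{15793} + \frac{a}{\left(-5 + 72\right) \left(-28\right)}\right) - 35770 = \left(\frac{\sqrt{-93 - 4834}}{15793} + \frac{12837000}{\left(-5 + 72\right) \left(-28\right)}\right) - 35770 = \left(\sqrt{-4927} \cdot \frac{1}{15793} + \frac{12837000}{67 \left(-28\right)}\right) - 35770 = \left(i \sqrt{4927} \cdot \frac{1}{15793} + \frac{12837000}{-1876}\right) - 35770 = \left(\frac{i \sqrt{4927}}{15793} + 12837000 \left(- \frac{1}{1876}\right)\right) - 35770 = \left(\frac{i \sqrt{4927}}{15793} - \frac{3209250}{469}\right) - 35770 = \left(- \frac{3209250}{469} + \frac{i \sqrt{4927}}{15793}\right) - 35770 = - \frac{19985380}{469} + \frac{i \sqrt{4927}}{15793}$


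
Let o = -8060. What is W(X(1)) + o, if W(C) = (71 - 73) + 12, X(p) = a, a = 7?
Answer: -8050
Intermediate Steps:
X(p) = 7
W(C) = 10 (W(C) = -2 + 12 = 10)
W(X(1)) + o = 10 - 8060 = -8050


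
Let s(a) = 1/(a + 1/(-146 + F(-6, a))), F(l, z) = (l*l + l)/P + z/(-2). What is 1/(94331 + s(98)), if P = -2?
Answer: 20579/1941237859 ≈ 1.0601e-5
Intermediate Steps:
F(l, z) = -l/2 - z/2 - l²/2 (F(l, z) = (l*l + l)/(-2) + z/(-2) = (l² + l)*(-½) + z*(-½) = (l + l²)*(-½) - z/2 = (-l/2 - l²/2) - z/2 = -l/2 - z/2 - l²/2)
s(a) = 1/(a + 1/(-161 - a/2)) (s(a) = 1/(a + 1/(-146 + (-½*(-6) - a/2 - ½*(-6)²))) = 1/(a + 1/(-146 + (3 - a/2 - ½*36))) = 1/(a + 1/(-146 + (3 - a/2 - 18))) = 1/(a + 1/(-146 + (-15 - a/2))) = 1/(a + 1/(-161 - a/2)))
1/(94331 + s(98)) = 1/(94331 + (322 + 98)/(-2 + 98² + 322*98)) = 1/(94331 + 420/(-2 + 9604 + 31556)) = 1/(94331 + 420/41158) = 1/(94331 + (1/41158)*420) = 1/(94331 + 210/20579) = 1/(1941237859/20579) = 20579/1941237859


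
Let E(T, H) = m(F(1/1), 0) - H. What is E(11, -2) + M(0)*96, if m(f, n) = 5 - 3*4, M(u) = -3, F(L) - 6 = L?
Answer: -293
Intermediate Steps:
F(L) = 6 + L
m(f, n) = -7 (m(f, n) = 5 - 12 = -7)
E(T, H) = -7 - H
E(11, -2) + M(0)*96 = (-7 - 1*(-2)) - 3*96 = (-7 + 2) - 288 = -5 - 288 = -293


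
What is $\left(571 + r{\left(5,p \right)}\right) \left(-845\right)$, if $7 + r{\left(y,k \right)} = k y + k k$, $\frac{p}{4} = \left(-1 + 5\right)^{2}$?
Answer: $-4208100$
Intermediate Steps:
$p = 64$ ($p = 4 \left(-1 + 5\right)^{2} = 4 \cdot 4^{2} = 4 \cdot 16 = 64$)
$r{\left(y,k \right)} = -7 + k^{2} + k y$ ($r{\left(y,k \right)} = -7 + \left(k y + k k\right) = -7 + \left(k y + k^{2}\right) = -7 + \left(k^{2} + k y\right) = -7 + k^{2} + k y$)
$\left(571 + r{\left(5,p \right)}\right) \left(-845\right) = \left(571 + \left(-7 + 64^{2} + 64 \cdot 5\right)\right) \left(-845\right) = \left(571 + \left(-7 + 4096 + 320\right)\right) \left(-845\right) = \left(571 + 4409\right) \left(-845\right) = 4980 \left(-845\right) = -4208100$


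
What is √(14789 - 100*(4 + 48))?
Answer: √9589 ≈ 97.923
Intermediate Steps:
√(14789 - 100*(4 + 48)) = √(14789 - 100*52) = √(14789 - 5200) = √9589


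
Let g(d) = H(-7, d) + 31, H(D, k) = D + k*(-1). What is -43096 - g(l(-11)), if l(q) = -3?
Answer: -43123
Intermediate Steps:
H(D, k) = D - k
g(d) = 24 - d (g(d) = (-7 - d) + 31 = 24 - d)
-43096 - g(l(-11)) = -43096 - (24 - 1*(-3)) = -43096 - (24 + 3) = -43096 - 1*27 = -43096 - 27 = -43123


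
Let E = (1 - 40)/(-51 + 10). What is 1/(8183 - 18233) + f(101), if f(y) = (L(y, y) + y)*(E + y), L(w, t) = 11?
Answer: 4705007959/412050 ≈ 11419.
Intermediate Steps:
E = 39/41 (E = -39/(-41) = -39*(-1/41) = 39/41 ≈ 0.95122)
f(y) = (11 + y)*(39/41 + y)
1/(8183 - 18233) + f(101) = 1/(8183 - 18233) + (429/41 + 101**2 + (490/41)*101) = 1/(-10050) + (429/41 + 10201 + 49490/41) = -1/10050 + 468160/41 = 4705007959/412050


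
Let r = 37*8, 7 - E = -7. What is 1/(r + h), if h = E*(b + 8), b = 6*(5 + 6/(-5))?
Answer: 5/3636 ≈ 0.0013751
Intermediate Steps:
E = 14 (E = 7 - 1*(-7) = 7 + 7 = 14)
r = 296
b = 114/5 (b = 6*(5 + 6*(-⅕)) = 6*(5 - 6/5) = 6*(19/5) = 114/5 ≈ 22.800)
h = 2156/5 (h = 14*(114/5 + 8) = 14*(154/5) = 2156/5 ≈ 431.20)
1/(r + h) = 1/(296 + 2156/5) = 1/(3636/5) = 5/3636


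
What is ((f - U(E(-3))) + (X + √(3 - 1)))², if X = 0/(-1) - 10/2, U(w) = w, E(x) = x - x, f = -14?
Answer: (19 - √2)² ≈ 309.26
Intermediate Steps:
E(x) = 0
X = -5 (X = 0*(-1) - 10*½ = 0 - 5 = -5)
((f - U(E(-3))) + (X + √(3 - 1)))² = ((-14 - 1*0) + (-5 + √(3 - 1)))² = ((-14 + 0) + (-5 + √2))² = (-14 + (-5 + √2))² = (-19 + √2)²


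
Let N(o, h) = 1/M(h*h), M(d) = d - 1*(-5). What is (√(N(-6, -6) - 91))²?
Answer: -3730/41 ≈ -90.976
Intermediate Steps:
M(d) = 5 + d (M(d) = d + 5 = 5 + d)
N(o, h) = 1/(5 + h²) (N(o, h) = 1/(5 + h*h) = 1/(5 + h²))
(√(N(-6, -6) - 91))² = (√(1/(5 + (-6)²) - 91))² = (√(1/(5 + 36) - 91))² = (√(1/41 - 91))² = (√(-3730/41))² = (I*√152930/41)² = -3730/41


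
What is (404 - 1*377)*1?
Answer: 27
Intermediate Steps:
(404 - 1*377)*1 = (404 - 377)*1 = 27*1 = 27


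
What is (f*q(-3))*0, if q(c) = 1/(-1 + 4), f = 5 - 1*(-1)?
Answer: 0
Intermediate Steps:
f = 6 (f = 5 + 1 = 6)
q(c) = ⅓ (q(c) = 1/3 = ⅓)
(f*q(-3))*0 = (6*(⅓))*0 = 2*0 = 0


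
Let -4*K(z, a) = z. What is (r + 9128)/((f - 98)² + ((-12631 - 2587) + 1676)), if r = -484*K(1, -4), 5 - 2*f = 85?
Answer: 3083/1834 ≈ 1.6810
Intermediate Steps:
f = -40 (f = 5/2 - ½*85 = 5/2 - 85/2 = -40)
K(z, a) = -z/4
r = 121 (r = -(-121) = -484*(-¼) = 121)
(r + 9128)/((f - 98)² + ((-12631 - 2587) + 1676)) = (121 + 9128)/((-40 - 98)² + ((-12631 - 2587) + 1676)) = 9249/((-138)² + (-15218 + 1676)) = 9249/(19044 - 13542) = 9249/5502 = 9249*(1/5502) = 3083/1834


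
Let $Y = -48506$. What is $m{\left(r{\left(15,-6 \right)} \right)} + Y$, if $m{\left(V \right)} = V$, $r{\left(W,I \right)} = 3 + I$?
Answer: $-48509$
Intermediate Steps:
$m{\left(r{\left(15,-6 \right)} \right)} + Y = \left(3 - 6\right) - 48506 = -3 - 48506 = -48509$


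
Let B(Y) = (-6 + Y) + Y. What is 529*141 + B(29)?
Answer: 74641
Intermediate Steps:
B(Y) = -6 + 2*Y
529*141 + B(29) = 529*141 + (-6 + 2*29) = 74589 + (-6 + 58) = 74589 + 52 = 74641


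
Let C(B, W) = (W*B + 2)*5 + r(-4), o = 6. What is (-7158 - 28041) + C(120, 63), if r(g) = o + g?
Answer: 2613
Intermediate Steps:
r(g) = 6 + g
C(B, W) = 12 + 5*B*W (C(B, W) = (W*B + 2)*5 + (6 - 4) = (B*W + 2)*5 + 2 = (2 + B*W)*5 + 2 = (10 + 5*B*W) + 2 = 12 + 5*B*W)
(-7158 - 28041) + C(120, 63) = (-7158 - 28041) + (12 + 5*120*63) = -35199 + (12 + 37800) = -35199 + 37812 = 2613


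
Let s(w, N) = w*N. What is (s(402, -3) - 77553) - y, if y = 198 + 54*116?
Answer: -85221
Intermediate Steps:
s(w, N) = N*w
y = 6462 (y = 198 + 6264 = 6462)
(s(402, -3) - 77553) - y = (-3*402 - 77553) - 1*6462 = (-1206 - 77553) - 6462 = -78759 - 6462 = -85221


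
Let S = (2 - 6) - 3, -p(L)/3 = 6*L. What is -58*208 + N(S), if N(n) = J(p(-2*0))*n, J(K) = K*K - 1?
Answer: -12057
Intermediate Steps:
p(L) = -18*L
S = -7 (S = -4 - 3 = -7)
J(K) = -1 + K**2 (J(K) = K**2 - 1 = -1 + K**2)
N(n) = -n (N(n) = (-1 + (-(-36)*0)**2)*n = (-1 + (-18*0)**2)*n = (-1 + 0**2)*n = (-1 + 0)*n = -n)
-58*208 + N(S) = -58*208 - 1*(-7) = -12064 + 7 = -12057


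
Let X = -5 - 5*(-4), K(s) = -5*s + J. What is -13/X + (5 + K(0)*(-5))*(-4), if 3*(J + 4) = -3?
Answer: -1813/15 ≈ -120.87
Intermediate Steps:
J = -5 (J = -4 + (⅓)*(-3) = -4 - 1 = -5)
K(s) = -5 - 5*s (K(s) = -5*s - 5 = -5 - 5*s)
X = 15 (X = -5 + 20 = 15)
-13/X + (5 + K(0)*(-5))*(-4) = -13/15 + (5 + (-5 - 5*0)*(-5))*(-4) = (1/15)*(-13) + (5 + (-5 + 0)*(-5))*(-4) = -13/15 + (5 - 5*(-5))*(-4) = -13/15 + (5 + 25)*(-4) = -13/15 + 30*(-4) = -13/15 - 120 = -1813/15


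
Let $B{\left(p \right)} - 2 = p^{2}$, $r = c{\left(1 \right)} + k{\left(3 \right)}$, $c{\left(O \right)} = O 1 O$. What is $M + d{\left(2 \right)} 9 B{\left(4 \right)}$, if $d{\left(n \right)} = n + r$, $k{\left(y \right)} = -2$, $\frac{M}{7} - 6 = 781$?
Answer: $5671$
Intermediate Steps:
$M = 5509$ ($M = 42 + 7 \cdot 781 = 42 + 5467 = 5509$)
$c{\left(O \right)} = O^{2}$ ($c{\left(O \right)} = O O = O^{2}$)
$r = -1$ ($r = 1^{2} - 2 = 1 - 2 = -1$)
$d{\left(n \right)} = -1 + n$ ($d{\left(n \right)} = n - 1 = -1 + n$)
$B{\left(p \right)} = 2 + p^{2}$
$M + d{\left(2 \right)} 9 B{\left(4 \right)} = 5509 + \left(-1 + 2\right) 9 \left(2 + 4^{2}\right) = 5509 + 1 \cdot 9 \left(2 + 16\right) = 5509 + 1 \cdot 9 \cdot 18 = 5509 + 1 \cdot 162 = 5509 + 162 = 5671$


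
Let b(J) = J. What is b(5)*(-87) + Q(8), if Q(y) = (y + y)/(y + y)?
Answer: -434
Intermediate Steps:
Q(y) = 1 (Q(y) = (2*y)/((2*y)) = (2*y)*(1/(2*y)) = 1)
b(5)*(-87) + Q(8) = 5*(-87) + 1 = -435 + 1 = -434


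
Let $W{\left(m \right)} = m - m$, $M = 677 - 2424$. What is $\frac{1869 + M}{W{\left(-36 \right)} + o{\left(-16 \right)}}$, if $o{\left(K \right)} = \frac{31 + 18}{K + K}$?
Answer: $- \frac{3904}{49} \approx -79.673$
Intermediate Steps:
$o{\left(K \right)} = \frac{49}{2 K}$
$M = -1747$
$W{\left(m \right)} = 0$
$\frac{1869 + M}{W{\left(-36 \right)} + o{\left(-16 \right)}} = \frac{1869 - 1747}{0 + \frac{49}{2 \left(-16\right)}} = \frac{122}{0 + \frac{49}{2} \left(- \frac{1}{16}\right)} = \frac{122}{0 - \frac{49}{32}} = \frac{122}{- \frac{49}{32}} = 122 \left(- \frac{32}{49}\right) = - \frac{3904}{49}$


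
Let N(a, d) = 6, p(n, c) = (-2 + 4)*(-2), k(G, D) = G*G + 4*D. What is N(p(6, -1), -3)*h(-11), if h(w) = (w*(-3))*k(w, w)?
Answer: 15246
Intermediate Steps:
k(G, D) = G² + 4*D
p(n, c) = -4 (p(n, c) = 2*(-2) = -4)
h(w) = -3*w*(w² + 4*w) (h(w) = (w*(-3))*(w² + 4*w) = (-3*w)*(w² + 4*w) = -3*w*(w² + 4*w))
N(p(6, -1), -3)*h(-11) = 6*(-3*(-11)²*(4 - 11)) = 6*(-3*121*(-7)) = 6*2541 = 15246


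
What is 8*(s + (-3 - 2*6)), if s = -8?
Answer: -184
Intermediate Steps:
8*(s + (-3 - 2*6)) = 8*(-8 + (-3 - 2*6)) = 8*(-8 + (-3 - 12)) = 8*(-8 - 15) = 8*(-23) = -184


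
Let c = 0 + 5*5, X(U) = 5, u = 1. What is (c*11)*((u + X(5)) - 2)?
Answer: 1100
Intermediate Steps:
c = 25 (c = 0 + 25 = 25)
(c*11)*((u + X(5)) - 2) = (25*11)*((1 + 5) - 2) = 275*(6 - 2) = 275*4 = 1100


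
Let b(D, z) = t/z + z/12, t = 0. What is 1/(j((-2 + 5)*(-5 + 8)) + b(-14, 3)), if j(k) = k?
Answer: 4/37 ≈ 0.10811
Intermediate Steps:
b(D, z) = z/12 (b(D, z) = 0/z + z/12 = 0 + z*(1/12) = 0 + z/12 = z/12)
1/(j((-2 + 5)*(-5 + 8)) + b(-14, 3)) = 1/((-2 + 5)*(-5 + 8) + (1/12)*3) = 1/(3*3 + ¼) = 1/(9 + ¼) = 1/(37/4) = 4/37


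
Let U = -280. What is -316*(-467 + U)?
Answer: 236052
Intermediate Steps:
-316*(-467 + U) = -316*(-467 - 280) = -316*(-747) = 236052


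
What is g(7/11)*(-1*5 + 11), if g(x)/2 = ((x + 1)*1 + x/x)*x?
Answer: 2436/121 ≈ 20.132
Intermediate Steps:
g(x) = 2*x*(2 + x) (g(x) = 2*(((x + 1)*1 + x/x)*x) = 2*(((1 + x)*1 + 1)*x) = 2*(((1 + x) + 1)*x) = 2*((2 + x)*x) = 2*(x*(2 + x)) = 2*x*(2 + x))
g(7/11)*(-1*5 + 11) = (2*(7/11)*(2 + 7/11))*(-1*5 + 11) = (2*(7*(1/11))*(2 + 7*(1/11)))*(-5 + 11) = (2*(7/11)*(2 + 7/11))*6 = (2*(7/11)*(29/11))*6 = (406/121)*6 = 2436/121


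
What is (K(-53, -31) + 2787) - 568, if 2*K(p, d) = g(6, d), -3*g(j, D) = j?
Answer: 2218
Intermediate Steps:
g(j, D) = -j/3
K(p, d) = -1 (K(p, d) = (-⅓*6)/2 = (½)*(-2) = -1)
(K(-53, -31) + 2787) - 568 = (-1 + 2787) - 568 = 2786 - 568 = 2218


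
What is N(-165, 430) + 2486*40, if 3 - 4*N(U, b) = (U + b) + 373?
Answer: 397125/4 ≈ 99281.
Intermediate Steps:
N(U, b) = -185/2 - U/4 - b/4 (N(U, b) = 3/4 - ((U + b) + 373)/4 = 3/4 - (373 + U + b)/4 = 3/4 + (-373/4 - U/4 - b/4) = -185/2 - U/4 - b/4)
N(-165, 430) + 2486*40 = (-185/2 - 1/4*(-165) - 1/4*430) + 2486*40 = (-185/2 + 165/4 - 215/2) + 99440 = -635/4 + 99440 = 397125/4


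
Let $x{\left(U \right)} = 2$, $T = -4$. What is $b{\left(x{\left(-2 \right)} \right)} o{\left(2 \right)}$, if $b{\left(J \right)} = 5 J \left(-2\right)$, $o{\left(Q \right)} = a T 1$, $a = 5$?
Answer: $400$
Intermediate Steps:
$o{\left(Q \right)} = -20$ ($o{\left(Q \right)} = 5 \left(-4\right) 1 = \left(-20\right) 1 = -20$)
$b{\left(J \right)} = - 10 J$
$b{\left(x{\left(-2 \right)} \right)} o{\left(2 \right)} = \left(-10\right) 2 \left(-20\right) = \left(-20\right) \left(-20\right) = 400$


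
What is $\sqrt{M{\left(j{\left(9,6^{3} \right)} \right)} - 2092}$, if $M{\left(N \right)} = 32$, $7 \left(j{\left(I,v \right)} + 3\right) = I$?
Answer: $2 i \sqrt{515} \approx 45.387 i$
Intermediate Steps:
$j{\left(I,v \right)} = -3 + \frac{I}{7}$
$\sqrt{M{\left(j{\left(9,6^{3} \right)} \right)} - 2092} = \sqrt{32 - 2092} = \sqrt{-2060} = 2 i \sqrt{515}$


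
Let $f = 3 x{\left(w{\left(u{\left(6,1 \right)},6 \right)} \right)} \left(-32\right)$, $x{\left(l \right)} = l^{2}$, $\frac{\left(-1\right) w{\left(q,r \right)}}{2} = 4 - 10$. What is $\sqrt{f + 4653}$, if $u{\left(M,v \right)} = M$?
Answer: $3 i \sqrt{1019} \approx 95.765 i$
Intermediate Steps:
$w{\left(q,r \right)} = 12$ ($w{\left(q,r \right)} = - 2 \left(4 - 10\right) = \left(-2\right) \left(-6\right) = 12$)
$f = -13824$ ($f = 3 \cdot 12^{2} \left(-32\right) = 3 \cdot 144 \left(-32\right) = 432 \left(-32\right) = -13824$)
$\sqrt{f + 4653} = \sqrt{-13824 + 4653} = \sqrt{-9171} = 3 i \sqrt{1019}$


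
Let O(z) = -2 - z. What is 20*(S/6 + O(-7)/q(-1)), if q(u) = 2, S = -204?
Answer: -630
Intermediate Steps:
20*(S/6 + O(-7)/q(-1)) = 20*(-204/6 + (-2 - 1*(-7))/2) = 20*(-204*⅙ + (-2 + 7)*(½)) = 20*(-34 + 5*(½)) = 20*(-34 + 5/2) = 20*(-63/2) = -630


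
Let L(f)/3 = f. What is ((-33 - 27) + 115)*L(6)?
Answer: 990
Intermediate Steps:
L(f) = 3*f
((-33 - 27) + 115)*L(6) = ((-33 - 27) + 115)*(3*6) = (-60 + 115)*18 = 55*18 = 990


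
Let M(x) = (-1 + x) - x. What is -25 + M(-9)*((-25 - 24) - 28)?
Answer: 52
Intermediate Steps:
M(x) = -1
-25 + M(-9)*((-25 - 24) - 28) = -25 - ((-25 - 24) - 28) = -25 - (-49 - 28) = -25 - 1*(-77) = -25 + 77 = 52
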